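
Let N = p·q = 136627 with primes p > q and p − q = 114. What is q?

317

Since p = q + 114, we have 136627 = q(q + 114), so q² + 114q − 136627 = 0.
Discriminant: 114² + 4·136627 = 12996 + 546508 = 559504; √559504 = 748.
q = (−114 + 748)/2 = 317, and p = q + 114 = 431.
Check: 317 · 431 = 136627.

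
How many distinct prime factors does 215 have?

2

215 = 5 · 43
215 = 5 · 43, which has 2 distinct prime factors.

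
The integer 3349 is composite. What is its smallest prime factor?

3349 is odd.
Digit sum 19, not divisible by 3.
Ends in 9: not divisible by 5.
7: 3349 = 7·478 + 3
11: 3349 = 11·304 + 5
13: 3349 = 13·257 + 8
17: 3349 = 17·197

17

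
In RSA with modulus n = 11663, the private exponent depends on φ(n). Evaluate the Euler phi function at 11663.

11448

Factor: 11663 = 107 · 109.
φ(11663) = (107−1) · (109−1) = 106 · 108 = 11448.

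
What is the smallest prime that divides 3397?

3397 is odd.
Digit sum 22, not divisible by 3.
Ends in 7: not divisible by 5.
7: 3397 = 7·485 + 2
11: 3397 = 11·308 + 9
13: 3397 = 13·261 + 4
17: 3397 = 17·199 + 14
19: 3397 = 19·178 + 15
23: 3397 = 23·147 + 16
29: 3397 = 29·117 + 4
31: 3397 = 31·109 + 18
37: 3397 = 37·91 + 30
41: 3397 = 41·82 + 35
43: 3397 = 43·79

43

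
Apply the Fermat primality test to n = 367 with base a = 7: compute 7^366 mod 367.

7^1 ≡ 7 (mod 367)
7^2 ≡ 7^2 = 49 ≡ 49 (mod 367)
7^4 ≡ 49^2 = 2401 ≡ 199 (mod 367)
7^8 ≡ 199^2 = 39601 ≡ 332 (mod 367)
7^16 ≡ 332^2 = 110224 ≡ 124 (mod 367)
7^32 ≡ 124^2 = 15376 ≡ 329 (mod 367)
7^64 ≡ 329^2 = 108241 ≡ 343 (mod 367)
7^128 ≡ 343^2 = 117649 ≡ 209 (mod 367)
7^256 ≡ 209^2 = 43681 ≡ 8 (mod 367)
366 = 256 + 64 + 32 + 8 + 4 + 2 in binary powers of 2.
So 7^366 ≡ 8 · 343 · 329 · 332 · 199 · 49 ≡ 1 (mod 367).
Since the result is 1, base 7 gives no evidence that 367 is composite.

1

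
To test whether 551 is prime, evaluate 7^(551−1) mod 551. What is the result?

7^1 ≡ 7 (mod 551)
7^2 ≡ 7^2 = 49 ≡ 49 (mod 551)
7^4 ≡ 49^2 = 2401 ≡ 197 (mod 551)
7^8 ≡ 197^2 = 38809 ≡ 239 (mod 551)
7^16 ≡ 239^2 = 57121 ≡ 368 (mod 551)
7^32 ≡ 368^2 = 135424 ≡ 429 (mod 551)
7^64 ≡ 429^2 = 184041 ≡ 7 (mod 551)
7^128 ≡ 7^2 = 49 ≡ 49 (mod 551)
7^256 ≡ 49^2 = 2401 ≡ 197 (mod 551)
7^512 ≡ 197^2 = 38809 ≡ 239 (mod 551)
550 = 512 + 32 + 4 + 2 in binary powers of 2.
So 7^550 ≡ 239 · 429 · 197 · 49 ≡ 197 (mod 551).
Since 197 ≠ 1, base 7 is a Fermat witness: 551 is composite.

197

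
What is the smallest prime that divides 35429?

71

35429 is odd.
Digit sum 23, not divisible by 3.
Ends in 9: not divisible by 5.
7: 35429 = 7·5061 + 2
11: 35429 = 11·3220 + 9
13: 35429 = 13·2725 + 4
17: 35429 = 17·2084 + 1
19: 35429 = 19·1864 + 13
23: 35429 = 23·1540 + 9
29: 35429 = 29·1221 + 20
31: 35429 = 31·1142 + 27
37: 35429 = 37·957 + 20
41: 35429 = 41·864 + 5
43: 35429 = 43·823 + 40
47: 35429 = 47·753 + 38
53: 35429 = 53·668 + 25
59: 35429 = 59·600 + 29
61: 35429 = 61·580 + 49
67: 35429 = 67·528 + 53
71: 35429 = 71·499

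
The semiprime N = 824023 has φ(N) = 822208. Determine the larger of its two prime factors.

φ(n) = (p−1)(q−1) = n − (p+q) + 1, so p + q = 824023 − 822208 + 1 = 1816.
p and q are the roots of t² − 1816t + 824023 = 0.
Discriminant: 1816² − 4·824023 = 3297856 − 3296092 = 1764; √1764 = 42.
q = (1816 − 42)/2 = 887, p = (1816 + 42)/2 = 929.
Check: 887 · 929 = 824023.

929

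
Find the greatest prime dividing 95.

19

95 = 5 · 19
19 is prime.
So 95 = 5 · 19; the largest prime factor is 19.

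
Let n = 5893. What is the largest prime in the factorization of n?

83

5893 = 71 · 83
83 is prime.
So 5893 = 71 · 83; the largest prime factor is 83.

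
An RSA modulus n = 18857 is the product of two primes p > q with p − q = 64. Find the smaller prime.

109

Since p = q + 64, we have 18857 = q(q + 64), so q² + 64q − 18857 = 0.
Discriminant: 64² + 4·18857 = 4096 + 75428 = 79524; √79524 = 282.
q = (−64 + 282)/2 = 109, and p = q + 64 = 173.
Check: 109 · 173 = 18857.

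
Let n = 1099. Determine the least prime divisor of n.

1099 is odd.
Digit sum 19, not divisible by 3.
Ends in 9: not divisible by 5.
7: 1099 = 7·157

7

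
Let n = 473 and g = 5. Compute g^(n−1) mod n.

5^1 ≡ 5 (mod 473)
5^2 ≡ 5^2 = 25 ≡ 25 (mod 473)
5^4 ≡ 25^2 = 625 ≡ 152 (mod 473)
5^8 ≡ 152^2 = 23104 ≡ 400 (mod 473)
5^16 ≡ 400^2 = 160000 ≡ 126 (mod 473)
5^32 ≡ 126^2 = 15876 ≡ 267 (mod 473)
5^64 ≡ 267^2 = 71289 ≡ 339 (mod 473)
5^128 ≡ 339^2 = 114921 ≡ 455 (mod 473)
5^256 ≡ 455^2 = 207025 ≡ 324 (mod 473)
472 = 256 + 128 + 64 + 16 + 8 in binary powers of 2.
So 5^472 ≡ 324 · 455 · 339 · 126 · 400 ≡ 454 (mod 473).
Since 454 ≠ 1, base 5 is a Fermat witness: 473 is composite.

454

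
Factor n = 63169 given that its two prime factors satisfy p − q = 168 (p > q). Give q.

Since p = q + 168, we have 63169 = q(q + 168), so q² + 168q − 63169 = 0.
Discriminant: 168² + 4·63169 = 28224 + 252676 = 280900; √280900 = 530.
q = (−168 + 530)/2 = 181, and p = q + 168 = 349.
Check: 181 · 349 = 63169.

181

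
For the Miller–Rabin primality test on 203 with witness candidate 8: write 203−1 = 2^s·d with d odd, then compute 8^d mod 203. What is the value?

155

203 − 1 = 202 = 2^1 · 101, so d = 101.
8^1 ≡ 8 (mod 203)
8^2 ≡ 8^2 = 64 ≡ 64 (mod 203)
8^4 ≡ 64^2 = 4096 ≡ 36 (mod 203)
8^8 ≡ 36^2 = 1296 ≡ 78 (mod 203)
8^16 ≡ 78^2 = 6084 ≡ 197 (mod 203)
8^32 ≡ 197^2 = 38809 ≡ 36 (mod 203)
8^64 ≡ 36^2 = 1296 ≡ 78 (mod 203)
101 = 64 + 32 + 4 + 1 in binary powers of 2.
So 8^101 ≡ 78 · 36 · 36 · 8 ≡ 155 (mod 203).
Squaring chain: 155; never reaches −1, so base 8 is a Miller–Rabin witness that 203 is composite.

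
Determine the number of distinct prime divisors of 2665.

3

2665 = 5 · 533
533 = 13 · 41
2665 = 5 · 13 · 41, which has 3 distinct prime factors.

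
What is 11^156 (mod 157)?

1

11^1 ≡ 11 (mod 157)
11^2 ≡ 11^2 = 121 ≡ 121 (mod 157)
11^4 ≡ 121^2 = 14641 ≡ 40 (mod 157)
11^8 ≡ 40^2 = 1600 ≡ 30 (mod 157)
11^16 ≡ 30^2 = 900 ≡ 115 (mod 157)
11^32 ≡ 115^2 = 13225 ≡ 37 (mod 157)
11^64 ≡ 37^2 = 1369 ≡ 113 (mod 157)
11^128 ≡ 113^2 = 12769 ≡ 52 (mod 157)
156 = 128 + 16 + 8 + 4 in binary powers of 2.
So 11^156 ≡ 52 · 115 · 30 · 40 ≡ 1 (mod 157).
Since the result is 1, base 11 gives no evidence that 157 is composite.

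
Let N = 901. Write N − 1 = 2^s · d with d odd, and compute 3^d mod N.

734

901 − 1 = 900 = 2^2 · 225, so d = 225.
3^1 ≡ 3 (mod 901)
3^2 ≡ 3^2 = 9 ≡ 9 (mod 901)
3^4 ≡ 9^2 = 81 ≡ 81 (mod 901)
3^8 ≡ 81^2 = 6561 ≡ 254 (mod 901)
3^16 ≡ 254^2 = 64516 ≡ 545 (mod 901)
3^32 ≡ 545^2 = 297025 ≡ 596 (mod 901)
3^64 ≡ 596^2 = 355216 ≡ 222 (mod 901)
3^128 ≡ 222^2 = 49284 ≡ 630 (mod 901)
225 = 128 + 64 + 32 + 1 in binary powers of 2.
So 3^225 ≡ 630 · 222 · 596 · 3 ≡ 734 (mod 901).
Squaring chain: 734 → 859; never reaches −1, so base 3 is a Miller–Rabin witness that 901 is composite.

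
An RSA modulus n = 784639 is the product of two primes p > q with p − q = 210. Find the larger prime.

997

Since p = q + 210, we have 784639 = q(q + 210), so q² + 210q − 784639 = 0.
Discriminant: 210² + 4·784639 = 44100 + 3138556 = 3182656; √3182656 = 1784.
q = (−210 + 1784)/2 = 787, and p = q + 210 = 997.
Check: 787 · 997 = 784639.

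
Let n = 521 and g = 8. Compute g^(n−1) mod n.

8^1 ≡ 8 (mod 521)
8^2 ≡ 8^2 = 64 ≡ 64 (mod 521)
8^4 ≡ 64^2 = 4096 ≡ 449 (mod 521)
8^8 ≡ 449^2 = 201601 ≡ 495 (mod 521)
8^16 ≡ 495^2 = 245025 ≡ 155 (mod 521)
8^32 ≡ 155^2 = 24025 ≡ 59 (mod 521)
8^64 ≡ 59^2 = 3481 ≡ 355 (mod 521)
8^128 ≡ 355^2 = 126025 ≡ 464 (mod 521)
8^256 ≡ 464^2 = 215296 ≡ 123 (mod 521)
8^512 ≡ 123^2 = 15129 ≡ 20 (mod 521)
520 = 512 + 8 in binary powers of 2.
So 8^520 ≡ 20 · 495 ≡ 1 (mod 521).
Since the result is 1, base 8 gives no evidence that 521 is composite.

1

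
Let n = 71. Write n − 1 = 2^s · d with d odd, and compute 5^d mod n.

71 − 1 = 70 = 2^1 · 35, so d = 35.
5^1 ≡ 5 (mod 71)
5^2 ≡ 5^2 = 25 ≡ 25 (mod 71)
5^4 ≡ 25^2 = 625 ≡ 57 (mod 71)
5^8 ≡ 57^2 = 3249 ≡ 54 (mod 71)
5^16 ≡ 54^2 = 2916 ≡ 5 (mod 71)
5^32 ≡ 5^2 = 25 ≡ 25 (mod 71)
35 = 32 + 2 + 1 in binary powers of 2.
So 5^35 ≡ 25 · 25 · 5 ≡ 1 (mod 71).
Since 5^d ≡ 1 (mod 71), base 5 does not prove 71 composite.

1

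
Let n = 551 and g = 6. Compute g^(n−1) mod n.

6^1 ≡ 6 (mod 551)
6^2 ≡ 6^2 = 36 ≡ 36 (mod 551)
6^4 ≡ 36^2 = 1296 ≡ 194 (mod 551)
6^8 ≡ 194^2 = 37636 ≡ 168 (mod 551)
6^16 ≡ 168^2 = 28224 ≡ 123 (mod 551)
6^32 ≡ 123^2 = 15129 ≡ 252 (mod 551)
6^64 ≡ 252^2 = 63504 ≡ 139 (mod 551)
6^128 ≡ 139^2 = 19321 ≡ 36 (mod 551)
6^256 ≡ 36^2 = 1296 ≡ 194 (mod 551)
6^512 ≡ 194^2 = 37636 ≡ 168 (mod 551)
550 = 512 + 32 + 4 + 2 in binary powers of 2.
So 6^550 ≡ 168 · 252 · 194 · 36 ≡ 310 (mod 551).
Since 310 ≠ 1, base 6 is a Fermat witness: 551 is composite.

310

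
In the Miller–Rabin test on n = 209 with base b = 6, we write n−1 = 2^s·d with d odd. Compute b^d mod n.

194

209 − 1 = 208 = 2^4 · 13, so d = 13.
6^1 ≡ 6 (mod 209)
6^2 ≡ 6^2 = 36 ≡ 36 (mod 209)
6^4 ≡ 36^2 = 1296 ≡ 42 (mod 209)
6^8 ≡ 42^2 = 1764 ≡ 92 (mod 209)
13 = 8 + 4 + 1 in binary powers of 2.
So 6^13 ≡ 92 · 42 · 6 ≡ 194 (mod 209).
Squaring chain: 194 → 16 → 47 → 119; never reaches −1, so base 6 is a Miller–Rabin witness that 209 is composite.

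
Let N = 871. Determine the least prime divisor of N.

13

871 is odd.
Digit sum 16, not divisible by 3.
Ends in 1: not divisible by 5.
7: 871 = 7·124 + 3
11: 871 = 11·79 + 2
13: 871 = 13·67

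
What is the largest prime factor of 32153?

32153 = 11 · 2923
2923 = 37 · 79
79 is prime.
So 32153 = 11 · 37 · 79; the largest prime factor is 79.

79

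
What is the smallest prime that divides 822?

2

822 is even: 2 divides it.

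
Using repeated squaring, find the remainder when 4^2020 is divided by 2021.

385

4^1 ≡ 4 (mod 2021)
4^2 ≡ 4^2 = 16 ≡ 16 (mod 2021)
4^4 ≡ 16^2 = 256 ≡ 256 (mod 2021)
4^8 ≡ 256^2 = 65536 ≡ 864 (mod 2021)
4^16 ≡ 864^2 = 746496 ≡ 747 (mod 2021)
4^32 ≡ 747^2 = 558009 ≡ 213 (mod 2021)
4^64 ≡ 213^2 = 45369 ≡ 907 (mod 2021)
4^128 ≡ 907^2 = 822649 ≡ 102 (mod 2021)
4^256 ≡ 102^2 = 10404 ≡ 299 (mod 2021)
4^512 ≡ 299^2 = 89401 ≡ 477 (mod 2021)
4^1024 ≡ 477^2 = 227529 ≡ 1177 (mod 2021)
2020 = 1024 + 512 + 256 + 128 + 64 + 32 + 4 in binary powers of 2.
So 4^2020 ≡ 1177 · 477 · 299 · 102 · 907 · 213 · 256 ≡ 385 (mod 2021).
Since 385 ≠ 1, base 4 is a Fermat witness: 2021 is composite.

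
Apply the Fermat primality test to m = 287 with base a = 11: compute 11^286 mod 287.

74

11^1 ≡ 11 (mod 287)
11^2 ≡ 11^2 = 121 ≡ 121 (mod 287)
11^4 ≡ 121^2 = 14641 ≡ 4 (mod 287)
11^8 ≡ 4^2 = 16 ≡ 16 (mod 287)
11^16 ≡ 16^2 = 256 ≡ 256 (mod 287)
11^32 ≡ 256^2 = 65536 ≡ 100 (mod 287)
11^64 ≡ 100^2 = 10000 ≡ 242 (mod 287)
11^128 ≡ 242^2 = 58564 ≡ 16 (mod 287)
11^256 ≡ 16^2 = 256 ≡ 256 (mod 287)
286 = 256 + 16 + 8 + 4 + 2 in binary powers of 2.
So 11^286 ≡ 256 · 256 · 16 · 4 · 121 ≡ 74 (mod 287).
Since 74 ≠ 1, base 11 is a Fermat witness: 287 is composite.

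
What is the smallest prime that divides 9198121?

9198121 is odd.
Digit sum 31, not divisible by 3.
Ends in 1: not divisible by 5.
7: 9198121 = 7·1314017 + 2
11: 9198121 = 11·836192 + 9
13: 9198121 = 13·707547 + 10
17: 9198121 = 17·541065 + 16
19: 9198121 = 19·484111 + 12
23: 9198121 = 23·399918 + 7
29: 9198121 = 29·317176 + 17
31: 9198121 = 31·296713 + 18
37: 9198121 = 37·248597 + 32
41: 9198121 = 41·224344 + 17
43: 9198121 = 43·213909 + 34
47: 9198121 = 47·195704 + 33
53: 9198121 = 53·173549 + 24
59: 9198121 = 59·155900 + 21
61: 9198121 = 61·150788 + 53
67: 9198121 = 67·137285 + 26
71: 9198121 = 71·129551

71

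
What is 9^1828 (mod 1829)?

9^1 ≡ 9 (mod 1829)
9^2 ≡ 9^2 = 81 ≡ 81 (mod 1829)
9^4 ≡ 81^2 = 6561 ≡ 1074 (mod 1829)
9^8 ≡ 1074^2 = 1153476 ≡ 1206 (mod 1829)
9^16 ≡ 1206^2 = 1454436 ≡ 381 (mod 1829)
9^32 ≡ 381^2 = 145161 ≡ 670 (mod 1829)
9^64 ≡ 670^2 = 448900 ≡ 795 (mod 1829)
9^128 ≡ 795^2 = 632025 ≡ 1020 (mod 1829)
9^256 ≡ 1020^2 = 1040400 ≡ 1528 (mod 1829)
9^512 ≡ 1528^2 = 2334784 ≡ 980 (mod 1829)
9^1024 ≡ 980^2 = 960400 ≡ 175 (mod 1829)
1828 = 1024 + 512 + 256 + 32 + 4 in binary powers of 2.
So 9^1828 ≡ 175 · 980 · 1528 · 670 · 1074 ≡ 1661 (mod 1829).
Since 1661 ≠ 1, base 9 is a Fermat witness: 1829 is composite.

1661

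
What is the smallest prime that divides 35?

35 is odd.
Digit sum 8, not divisible by 3.
Ends in 5: divisible by 5.

5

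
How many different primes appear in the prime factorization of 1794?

1794 = 2 · 897
897 = 3 · 299
299 = 13 · 23
1794 = 2 · 3 · 13 · 23, which has 4 distinct prime factors.

4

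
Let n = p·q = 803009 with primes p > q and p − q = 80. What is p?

937

Since p = q + 80, we have 803009 = q(q + 80), so q² + 80q − 803009 = 0.
Discriminant: 80² + 4·803009 = 6400 + 3212036 = 3218436; √3218436 = 1794.
q = (−80 + 1794)/2 = 857, and p = q + 80 = 937.
Check: 857 · 937 = 803009.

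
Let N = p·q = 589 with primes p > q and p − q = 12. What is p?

31

Since p = q + 12, we have 589 = q(q + 12), so q² + 12q − 589 = 0.
Discriminant: 12² + 4·589 = 144 + 2356 = 2500; √2500 = 50.
q = (−12 + 50)/2 = 19, and p = q + 12 = 31.
Check: 19 · 31 = 589.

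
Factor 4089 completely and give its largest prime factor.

4089 = 3 · 1363
1363 = 29 · 47
47 is prime.
So 4089 = 3 · 29 · 47; the largest prime factor is 47.

47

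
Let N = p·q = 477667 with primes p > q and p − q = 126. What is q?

631

Since p = q + 126, we have 477667 = q(q + 126), so q² + 126q − 477667 = 0.
Discriminant: 126² + 4·477667 = 15876 + 1910668 = 1926544; √1926544 = 1388.
q = (−126 + 1388)/2 = 631, and p = q + 126 = 757.
Check: 631 · 757 = 477667.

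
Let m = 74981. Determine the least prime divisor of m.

74981 is odd.
Digit sum 29, not divisible by 3.
Ends in 1: not divisible by 5.
7: 74981 = 7·10711 + 4
11: 74981 = 11·6816 + 5
13: 74981 = 13·5767 + 10
17: 74981 = 17·4410 + 11
19: 74981 = 19·3946 + 7
23: 74981 = 23·3260 + 1
29: 74981 = 29·2585 + 16
31: 74981 = 31·2418 + 23
37: 74981 = 37·2026 + 19
41: 74981 = 41·1828 + 33
43: 74981 = 43·1743 + 32
47: 74981 = 47·1595 + 16
53: 74981 = 53·1414 + 39
59: 74981 = 59·1270 + 51
61: 74981 = 61·1229 + 12
67: 74981 = 67·1119 + 8
71: 74981 = 71·1056 + 5
73: 74981 = 73·1027 + 10
79: 74981 = 79·949 + 10
83: 74981 = 83·903 + 32
89: 74981 = 89·842 + 43
97: 74981 = 97·773

97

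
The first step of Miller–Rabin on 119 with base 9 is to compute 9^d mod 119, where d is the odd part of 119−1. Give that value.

32

119 − 1 = 118 = 2^1 · 59, so d = 59.
9^1 ≡ 9 (mod 119)
9^2 ≡ 9^2 = 81 ≡ 81 (mod 119)
9^4 ≡ 81^2 = 6561 ≡ 16 (mod 119)
9^8 ≡ 16^2 = 256 ≡ 18 (mod 119)
9^16 ≡ 18^2 = 324 ≡ 86 (mod 119)
9^32 ≡ 86^2 = 7396 ≡ 18 (mod 119)
59 = 32 + 16 + 8 + 2 + 1 in binary powers of 2.
So 9^59 ≡ 18 · 86 · 18 · 81 · 9 ≡ 32 (mod 119).
Squaring chain: 32; never reaches −1, so base 9 is a Miller–Rabin witness that 119 is composite.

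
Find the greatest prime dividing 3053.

3053 = 43 · 71
71 is prime.
So 3053 = 43 · 71; the largest prime factor is 71.

71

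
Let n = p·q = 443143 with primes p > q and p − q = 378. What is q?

Since p = q + 378, we have 443143 = q(q + 378), so q² + 378q − 443143 = 0.
Discriminant: 378² + 4·443143 = 142884 + 1772572 = 1915456; √1915456 = 1384.
q = (−378 + 1384)/2 = 503, and p = q + 378 = 881.
Check: 503 · 881 = 443143.

503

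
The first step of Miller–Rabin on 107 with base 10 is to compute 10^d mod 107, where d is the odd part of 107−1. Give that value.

1

107 − 1 = 106 = 2^1 · 53, so d = 53.
10^1 ≡ 10 (mod 107)
10^2 ≡ 10^2 = 100 ≡ 100 (mod 107)
10^4 ≡ 100^2 = 10000 ≡ 49 (mod 107)
10^8 ≡ 49^2 = 2401 ≡ 47 (mod 107)
10^16 ≡ 47^2 = 2209 ≡ 69 (mod 107)
10^32 ≡ 69^2 = 4761 ≡ 53 (mod 107)
53 = 32 + 16 + 4 + 1 in binary powers of 2.
So 10^53 ≡ 53 · 69 · 49 · 10 ≡ 1 (mod 107).
Since 10^d ≡ 1 (mod 107), base 10 does not prove 107 composite.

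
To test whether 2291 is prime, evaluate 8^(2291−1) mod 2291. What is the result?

8^1 ≡ 8 (mod 2291)
8^2 ≡ 8^2 = 64 ≡ 64 (mod 2291)
8^4 ≡ 64^2 = 4096 ≡ 1805 (mod 2291)
8^8 ≡ 1805^2 = 3258025 ≡ 223 (mod 2291)
8^16 ≡ 223^2 = 49729 ≡ 1618 (mod 2291)
8^32 ≡ 1618^2 = 2617924 ≡ 1602 (mod 2291)
8^64 ≡ 1602^2 = 2566404 ≡ 484 (mod 2291)
8^128 ≡ 484^2 = 234256 ≡ 574 (mod 2291)
8^256 ≡ 574^2 = 329476 ≡ 1863 (mod 2291)
8^512 ≡ 1863^2 = 3470769 ≡ 2195 (mod 2291)
8^1024 ≡ 2195^2 = 4818025 ≡ 52 (mod 2291)
8^2048 ≡ 52^2 = 2704 ≡ 413 (mod 2291)
2290 = 2048 + 128 + 64 + 32 + 16 + 2 in binary powers of 2.
So 8^2290 ≡ 413 · 574 · 484 · 1602 · 1618 · 64 ≡ 2039 (mod 2291).
Since 2039 ≠ 1, base 8 is a Fermat witness: 2291 is composite.

2039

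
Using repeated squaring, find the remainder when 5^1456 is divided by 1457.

5^1 ≡ 5 (mod 1457)
5^2 ≡ 5^2 = 25 ≡ 25 (mod 1457)
5^4 ≡ 25^2 = 625 ≡ 625 (mod 1457)
5^8 ≡ 625^2 = 390625 ≡ 149 (mod 1457)
5^16 ≡ 149^2 = 22201 ≡ 346 (mod 1457)
5^32 ≡ 346^2 = 119716 ≡ 242 (mod 1457)
5^64 ≡ 242^2 = 58564 ≡ 284 (mod 1457)
5^128 ≡ 284^2 = 80656 ≡ 521 (mod 1457)
5^256 ≡ 521^2 = 271441 ≡ 439 (mod 1457)
5^512 ≡ 439^2 = 192721 ≡ 397 (mod 1457)
5^1024 ≡ 397^2 = 157609 ≡ 253 (mod 1457)
1456 = 1024 + 256 + 128 + 32 + 16 in binary powers of 2.
So 5^1456 ≡ 253 · 439 · 521 · 242 · 346 ≡ 36 (mod 1457).
Since 36 ≠ 1, base 5 is a Fermat witness: 1457 is composite.

36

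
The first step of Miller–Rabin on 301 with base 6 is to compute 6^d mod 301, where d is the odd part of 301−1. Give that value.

216

301 − 1 = 300 = 2^2 · 75, so d = 75.
6^1 ≡ 6 (mod 301)
6^2 ≡ 6^2 = 36 ≡ 36 (mod 301)
6^4 ≡ 36^2 = 1296 ≡ 92 (mod 301)
6^8 ≡ 92^2 = 8464 ≡ 36 (mod 301)
6^16 ≡ 36^2 = 1296 ≡ 92 (mod 301)
6^32 ≡ 92^2 = 8464 ≡ 36 (mod 301)
6^64 ≡ 36^2 = 1296 ≡ 92 (mod 301)
75 = 64 + 8 + 2 + 1 in binary powers of 2.
So 6^75 ≡ 92 · 36 · 36 · 6 ≡ 216 (mod 301).
Squaring chain: 216 → 1; never reaches −1, so base 6 is a Miller–Rabin witness that 301 is composite.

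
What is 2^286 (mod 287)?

2^1 ≡ 2 (mod 287)
2^2 ≡ 2^2 = 4 ≡ 4 (mod 287)
2^4 ≡ 4^2 = 16 ≡ 16 (mod 287)
2^8 ≡ 16^2 = 256 ≡ 256 (mod 287)
2^16 ≡ 256^2 = 65536 ≡ 100 (mod 287)
2^32 ≡ 100^2 = 10000 ≡ 242 (mod 287)
2^64 ≡ 242^2 = 58564 ≡ 16 (mod 287)
2^128 ≡ 16^2 = 256 ≡ 256 (mod 287)
2^256 ≡ 256^2 = 65536 ≡ 100 (mod 287)
286 = 256 + 16 + 8 + 4 + 2 in binary powers of 2.
So 2^286 ≡ 100 · 100 · 256 · 16 · 4 ≡ 23 (mod 287).
Since 23 ≠ 1, base 2 is a Fermat witness: 287 is composite.

23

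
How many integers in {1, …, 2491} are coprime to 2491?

2392

Factor: 2491 = 47 · 53.
φ(2491) = (47−1) · (53−1) = 46 · 52 = 2392.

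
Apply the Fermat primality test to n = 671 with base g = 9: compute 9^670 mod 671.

9^1 ≡ 9 (mod 671)
9^2 ≡ 9^2 = 81 ≡ 81 (mod 671)
9^4 ≡ 81^2 = 6561 ≡ 522 (mod 671)
9^8 ≡ 522^2 = 272484 ≡ 58 (mod 671)
9^16 ≡ 58^2 = 3364 ≡ 9 (mod 671)
9^32 ≡ 9^2 = 81 ≡ 81 (mod 671)
9^64 ≡ 81^2 = 6561 ≡ 522 (mod 671)
9^128 ≡ 522^2 = 272484 ≡ 58 (mod 671)
9^256 ≡ 58^2 = 3364 ≡ 9 (mod 671)
9^512 ≡ 9^2 = 81 ≡ 81 (mod 671)
670 = 512 + 128 + 16 + 8 + 4 + 2 in binary powers of 2.
So 9^670 ≡ 81 · 58 · 9 · 58 · 522 · 81 ≡ 1 (mod 671).
Since the result is 1, base 9 gives no evidence that 671 is composite.

1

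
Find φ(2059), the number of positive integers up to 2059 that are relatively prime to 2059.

Factor: 2059 = 29 · 71.
φ(2059) = (29−1) · (71−1) = 28 · 70 = 1960.

1960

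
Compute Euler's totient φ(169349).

156816

Factor: 169349 = 23 · 37 · 199.
φ(169349) = (23−1) · (37−1) · (199−1) = 22 · 36 · 198 = 156816.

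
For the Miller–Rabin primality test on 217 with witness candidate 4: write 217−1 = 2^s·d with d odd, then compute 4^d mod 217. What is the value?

217 − 1 = 216 = 2^3 · 27, so d = 27.
4^1 ≡ 4 (mod 217)
4^2 ≡ 4^2 = 16 ≡ 16 (mod 217)
4^4 ≡ 16^2 = 256 ≡ 39 (mod 217)
4^8 ≡ 39^2 = 1521 ≡ 2 (mod 217)
4^16 ≡ 2^2 = 4 ≡ 4 (mod 217)
27 = 16 + 8 + 2 + 1 in binary powers of 2.
So 4^27 ≡ 4 · 2 · 16 · 4 ≡ 78 (mod 217).
Squaring chain: 78 → 8 → 64; never reaches −1, so base 4 is a Miller–Rabin witness that 217 is composite.

78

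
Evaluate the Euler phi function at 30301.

29952

Factor: 30301 = 157 · 193.
φ(30301) = (157−1) · (193−1) = 156 · 192 = 29952.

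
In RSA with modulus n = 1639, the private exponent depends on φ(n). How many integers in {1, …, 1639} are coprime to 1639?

1480

Factor: 1639 = 11 · 149.
φ(1639) = (11−1) · (149−1) = 10 · 148 = 1480.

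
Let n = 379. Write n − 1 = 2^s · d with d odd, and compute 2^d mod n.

378

379 − 1 = 378 = 2^1 · 189, so d = 189.
2^1 ≡ 2 (mod 379)
2^2 ≡ 2^2 = 4 ≡ 4 (mod 379)
2^4 ≡ 4^2 = 16 ≡ 16 (mod 379)
2^8 ≡ 16^2 = 256 ≡ 256 (mod 379)
2^16 ≡ 256^2 = 65536 ≡ 348 (mod 379)
2^32 ≡ 348^2 = 121104 ≡ 203 (mod 379)
2^64 ≡ 203^2 = 41209 ≡ 277 (mod 379)
2^128 ≡ 277^2 = 76729 ≡ 171 (mod 379)
189 = 128 + 32 + 16 + 8 + 4 + 1 in binary powers of 2.
So 2^189 ≡ 171 · 203 · 348 · 256 · 16 · 2 ≡ 378 (mod 379).
Since 2^d ≡ 378 (mod 379), base 2 does not prove 379 composite.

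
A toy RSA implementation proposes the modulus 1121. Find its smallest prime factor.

1121 is odd.
Digit sum 5, not divisible by 3.
Ends in 1: not divisible by 5.
7: 1121 = 7·160 + 1
11: 1121 = 11·101 + 10
13: 1121 = 13·86 + 3
17: 1121 = 17·65 + 16
19: 1121 = 19·59

19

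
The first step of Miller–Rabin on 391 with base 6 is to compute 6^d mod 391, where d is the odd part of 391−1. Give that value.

386

391 − 1 = 390 = 2^1 · 195, so d = 195.
6^1 ≡ 6 (mod 391)
6^2 ≡ 6^2 = 36 ≡ 36 (mod 391)
6^4 ≡ 36^2 = 1296 ≡ 123 (mod 391)
6^8 ≡ 123^2 = 15129 ≡ 271 (mod 391)
6^16 ≡ 271^2 = 73441 ≡ 324 (mod 391)
6^32 ≡ 324^2 = 104976 ≡ 188 (mod 391)
6^64 ≡ 188^2 = 35344 ≡ 154 (mod 391)
6^128 ≡ 154^2 = 23716 ≡ 256 (mod 391)
195 = 128 + 64 + 2 + 1 in binary powers of 2.
So 6^195 ≡ 256 · 154 · 36 · 6 ≡ 386 (mod 391).
Squaring chain: 386; never reaches −1, so base 6 is a Miller–Rabin witness that 391 is composite.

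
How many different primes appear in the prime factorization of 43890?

6

43890 = 2 · 21945
21945 = 3 · 7315
7315 = 5 · 1463
1463 = 7 · 209
209 = 11 · 19
43890 = 2 · 3 · 5 · 7 · 11 · 19, which has 6 distinct prime factors.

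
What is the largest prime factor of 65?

65 = 5 · 13
13 is prime.
So 65 = 5 · 13; the largest prime factor is 13.

13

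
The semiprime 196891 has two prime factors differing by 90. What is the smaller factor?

401

Since p = q + 90, we have 196891 = q(q + 90), so q² + 90q − 196891 = 0.
Discriminant: 90² + 4·196891 = 8100 + 787564 = 795664; √795664 = 892.
q = (−90 + 892)/2 = 401, and p = q + 90 = 491.
Check: 401 · 491 = 196891.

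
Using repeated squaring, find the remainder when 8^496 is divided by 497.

8^1 ≡ 8 (mod 497)
8^2 ≡ 8^2 = 64 ≡ 64 (mod 497)
8^4 ≡ 64^2 = 4096 ≡ 120 (mod 497)
8^8 ≡ 120^2 = 14400 ≡ 484 (mod 497)
8^16 ≡ 484^2 = 234256 ≡ 169 (mod 497)
8^32 ≡ 169^2 = 28561 ≡ 232 (mod 497)
8^64 ≡ 232^2 = 53824 ≡ 148 (mod 497)
8^128 ≡ 148^2 = 21904 ≡ 36 (mod 497)
8^256 ≡ 36^2 = 1296 ≡ 302 (mod 497)
496 = 256 + 128 + 64 + 32 + 16 in binary powers of 2.
So 8^496 ≡ 302 · 36 · 148 · 232 · 169 ≡ 225 (mod 497).
Since 225 ≠ 1, base 8 is a Fermat witness: 497 is composite.

225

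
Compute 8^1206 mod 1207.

1092

8^1 ≡ 8 (mod 1207)
8^2 ≡ 8^2 = 64 ≡ 64 (mod 1207)
8^4 ≡ 64^2 = 4096 ≡ 475 (mod 1207)
8^8 ≡ 475^2 = 225625 ≡ 1123 (mod 1207)
8^16 ≡ 1123^2 = 1261129 ≡ 1021 (mod 1207)
8^32 ≡ 1021^2 = 1042441 ≡ 800 (mod 1207)
8^64 ≡ 800^2 = 640000 ≡ 290 (mod 1207)
8^128 ≡ 290^2 = 84100 ≡ 817 (mod 1207)
8^256 ≡ 817^2 = 667489 ≡ 18 (mod 1207)
8^512 ≡ 18^2 = 324 ≡ 324 (mod 1207)
8^1024 ≡ 324^2 = 104976 ≡ 1174 (mod 1207)
1206 = 1024 + 128 + 32 + 16 + 4 + 2 in binary powers of 2.
So 8^1206 ≡ 1174 · 817 · 800 · 1021 · 475 · 64 ≡ 1092 (mod 1207).
Since 1092 ≠ 1, base 8 is a Fermat witness: 1207 is composite.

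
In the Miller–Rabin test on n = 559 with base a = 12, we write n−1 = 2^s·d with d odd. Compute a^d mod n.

559 − 1 = 558 = 2^1 · 279, so d = 279.
12^1 ≡ 12 (mod 559)
12^2 ≡ 12^2 = 144 ≡ 144 (mod 559)
12^4 ≡ 144^2 = 20736 ≡ 53 (mod 559)
12^8 ≡ 53^2 = 2809 ≡ 14 (mod 559)
12^16 ≡ 14^2 = 196 ≡ 196 (mod 559)
12^32 ≡ 196^2 = 38416 ≡ 404 (mod 559)
12^64 ≡ 404^2 = 163216 ≡ 547 (mod 559)
12^128 ≡ 547^2 = 299209 ≡ 144 (mod 559)
12^256 ≡ 144^2 = 20736 ≡ 53 (mod 559)
279 = 256 + 16 + 4 + 2 + 1 in binary powers of 2.
So 12^279 ≡ 53 · 196 · 53 · 144 · 12 ≡ 194 (mod 559).
Squaring chain: 194; never reaches −1, so base 12 is a Miller–Rabin witness that 559 is composite.

194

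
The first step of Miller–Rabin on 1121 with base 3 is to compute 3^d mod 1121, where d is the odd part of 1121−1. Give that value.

1121 − 1 = 1120 = 2^5 · 35, so d = 35.
3^1 ≡ 3 (mod 1121)
3^2 ≡ 3^2 = 9 ≡ 9 (mod 1121)
3^4 ≡ 9^2 = 81 ≡ 81 (mod 1121)
3^8 ≡ 81^2 = 6561 ≡ 956 (mod 1121)
3^16 ≡ 956^2 = 913936 ≡ 321 (mod 1121)
3^32 ≡ 321^2 = 103041 ≡ 1030 (mod 1121)
35 = 32 + 2 + 1 in binary powers of 2.
So 3^35 ≡ 1030 · 9 · 3 ≡ 906 (mod 1121).
Squaring chain: 906 → 264 → 194 → 643 → 921; never reaches −1, so base 3 is a Miller–Rabin witness that 1121 is composite.

906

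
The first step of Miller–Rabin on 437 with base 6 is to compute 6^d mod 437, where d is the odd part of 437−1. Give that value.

437 − 1 = 436 = 2^2 · 109, so d = 109.
6^1 ≡ 6 (mod 437)
6^2 ≡ 6^2 = 36 ≡ 36 (mod 437)
6^4 ≡ 36^2 = 1296 ≡ 422 (mod 437)
6^8 ≡ 422^2 = 178084 ≡ 225 (mod 437)
6^16 ≡ 225^2 = 50625 ≡ 370 (mod 437)
6^32 ≡ 370^2 = 136900 ≡ 119 (mod 437)
6^64 ≡ 119^2 = 14161 ≡ 177 (mod 437)
109 = 64 + 32 + 8 + 4 + 1 in binary powers of 2.
So 6^109 ≡ 177 · 119 · 225 · 422 · 6 ≡ 234 (mod 437).
Squaring chain: 234 → 131; never reaches −1, so base 6 is a Miller–Rabin witness that 437 is composite.

234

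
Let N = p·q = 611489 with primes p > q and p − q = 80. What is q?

Since p = q + 80, we have 611489 = q(q + 80), so q² + 80q − 611489 = 0.
Discriminant: 80² + 4·611489 = 6400 + 2445956 = 2452356; √2452356 = 1566.
q = (−80 + 1566)/2 = 743, and p = q + 80 = 823.
Check: 743 · 823 = 611489.

743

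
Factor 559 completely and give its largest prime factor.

43

559 = 13 · 43
43 is prime.
So 559 = 13 · 43; the largest prime factor is 43.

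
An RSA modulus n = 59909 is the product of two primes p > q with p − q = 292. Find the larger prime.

431

Since p = q + 292, we have 59909 = q(q + 292), so q² + 292q − 59909 = 0.
Discriminant: 292² + 4·59909 = 85264 + 239636 = 324900; √324900 = 570.
q = (−292 + 570)/2 = 139, and p = q + 292 = 431.
Check: 139 · 431 = 59909.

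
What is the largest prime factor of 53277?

53277 = 3 · 17759
17759 = 7 · 2537
2537 = 43 · 59
59 is prime.
So 53277 = 3 · 7 · 43 · 59; the largest prime factor is 59.

59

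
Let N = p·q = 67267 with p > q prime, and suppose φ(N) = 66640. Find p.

491

φ(n) = (p−1)(q−1) = n − (p+q) + 1, so p + q = 67267 − 66640 + 1 = 628.
p and q are the roots of t² − 628t + 67267 = 0.
Discriminant: 628² − 4·67267 = 394384 − 269068 = 125316; √125316 = 354.
q = (628 − 354)/2 = 137, p = (628 + 354)/2 = 491.
Check: 137 · 491 = 67267.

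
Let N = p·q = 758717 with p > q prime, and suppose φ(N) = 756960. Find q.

φ(n) = (p−1)(q−1) = n − (p+q) + 1, so p + q = 758717 − 756960 + 1 = 1758.
p and q are the roots of t² − 1758t + 758717 = 0.
Discriminant: 1758² − 4·758717 = 3090564 − 3034868 = 55696; √55696 = 236.
q = (1758 − 236)/2 = 761, p = (1758 + 236)/2 = 997.
Check: 761 · 997 = 758717.

761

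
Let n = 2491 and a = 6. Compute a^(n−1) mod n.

1865

6^1 ≡ 6 (mod 2491)
6^2 ≡ 6^2 = 36 ≡ 36 (mod 2491)
6^4 ≡ 36^2 = 1296 ≡ 1296 (mod 2491)
6^8 ≡ 1296^2 = 1679616 ≡ 682 (mod 2491)
6^16 ≡ 682^2 = 465124 ≡ 1798 (mod 2491)
6^32 ≡ 1798^2 = 3232804 ≡ 1977 (mod 2491)
6^64 ≡ 1977^2 = 3908529 ≡ 150 (mod 2491)
6^128 ≡ 150^2 = 22500 ≡ 81 (mod 2491)
6^256 ≡ 81^2 = 6561 ≡ 1579 (mod 2491)
6^512 ≡ 1579^2 = 2493241 ≡ 2241 (mod 2491)
6^1024 ≡ 2241^2 = 5022081 ≡ 225 (mod 2491)
6^2048 ≡ 225^2 = 50625 ≡ 805 (mod 2491)
2490 = 2048 + 256 + 128 + 32 + 16 + 8 + 2 in binary powers of 2.
So 6^2490 ≡ 805 · 1579 · 81 · 1977 · 1798 · 682 · 36 ≡ 1865 (mod 2491).
Since 1865 ≠ 1, base 6 is a Fermat witness: 2491 is composite.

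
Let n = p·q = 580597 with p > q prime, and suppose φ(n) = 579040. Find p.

φ(n) = (p−1)(q−1) = n − (p+q) + 1, so p + q = 580597 − 579040 + 1 = 1558.
p and q are the roots of t² − 1558t + 580597 = 0.
Discriminant: 1558² − 4·580597 = 2427364 − 2322388 = 104976; √104976 = 324.
q = (1558 − 324)/2 = 617, p = (1558 + 324)/2 = 941.
Check: 617 · 941 = 580597.

941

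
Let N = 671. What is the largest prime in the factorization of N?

61

671 = 11 · 61
61 is prime.
So 671 = 11 · 61; the largest prime factor is 61.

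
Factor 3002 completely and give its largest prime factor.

3002 = 2 · 1501
1501 = 19 · 79
79 is prime.
So 3002 = 2 · 19 · 79; the largest prime factor is 79.

79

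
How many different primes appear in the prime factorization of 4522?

4

4522 = 2 · 2261
2261 = 7 · 323
323 = 17 · 19
4522 = 2 · 7 · 17 · 19, which has 4 distinct prime factors.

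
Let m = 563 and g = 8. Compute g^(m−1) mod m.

1

8^1 ≡ 8 (mod 563)
8^2 ≡ 8^2 = 64 ≡ 64 (mod 563)
8^4 ≡ 64^2 = 4096 ≡ 155 (mod 563)
8^8 ≡ 155^2 = 24025 ≡ 379 (mod 563)
8^16 ≡ 379^2 = 143641 ≡ 76 (mod 563)
8^32 ≡ 76^2 = 5776 ≡ 146 (mod 563)
8^64 ≡ 146^2 = 21316 ≡ 485 (mod 563)
8^128 ≡ 485^2 = 235225 ≡ 454 (mod 563)
8^256 ≡ 454^2 = 206116 ≡ 58 (mod 563)
8^512 ≡ 58^2 = 3364 ≡ 549 (mod 563)
562 = 512 + 32 + 16 + 2 in binary powers of 2.
So 8^562 ≡ 549 · 146 · 76 · 64 ≡ 1 (mod 563).
Since the result is 1, base 8 gives no evidence that 563 is composite.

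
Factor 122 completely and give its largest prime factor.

122 = 2 · 61
61 is prime.
So 122 = 2 · 61; the largest prime factor is 61.

61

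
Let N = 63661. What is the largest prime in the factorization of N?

83

63661 = 13 · 4897
4897 = 59 · 83
83 is prime.
So 63661 = 13 · 59 · 83; the largest prime factor is 83.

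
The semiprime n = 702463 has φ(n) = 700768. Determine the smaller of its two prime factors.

φ(n) = (p−1)(q−1) = n − (p+q) + 1, so p + q = 702463 − 700768 + 1 = 1696.
p and q are the roots of t² − 1696t + 702463 = 0.
Discriminant: 1696² − 4·702463 = 2876416 − 2809852 = 66564; √66564 = 258.
q = (1696 − 258)/2 = 719, p = (1696 + 258)/2 = 977.
Check: 719 · 977 = 702463.

719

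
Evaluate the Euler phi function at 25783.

22968

Factor: 25783 = 19 · 23 · 59.
φ(25783) = (19−1) · (23−1) · (59−1) = 18 · 22 · 58 = 22968.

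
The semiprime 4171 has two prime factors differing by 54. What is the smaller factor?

Since p = q + 54, we have 4171 = q(q + 54), so q² + 54q − 4171 = 0.
Discriminant: 54² + 4·4171 = 2916 + 16684 = 19600; √19600 = 140.
q = (−54 + 140)/2 = 43, and p = q + 54 = 97.
Check: 43 · 97 = 4171.

43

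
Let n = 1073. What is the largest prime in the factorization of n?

37

1073 = 29 · 37
37 is prime.
So 1073 = 29 · 37; the largest prime factor is 37.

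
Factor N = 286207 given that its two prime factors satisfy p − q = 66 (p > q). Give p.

569

Since p = q + 66, we have 286207 = q(q + 66), so q² + 66q − 286207 = 0.
Discriminant: 66² + 4·286207 = 4356 + 1144828 = 1149184; √1149184 = 1072.
q = (−66 + 1072)/2 = 503, and p = q + 66 = 569.
Check: 503 · 569 = 286207.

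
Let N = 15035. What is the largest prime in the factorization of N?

97

15035 = 5 · 3007
3007 = 31 · 97
97 is prime.
So 15035 = 5 · 31 · 97; the largest prime factor is 97.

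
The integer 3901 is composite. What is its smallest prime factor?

3901 is odd.
Digit sum 13, not divisible by 3.
Ends in 1: not divisible by 5.
7: 3901 = 7·557 + 2
11: 3901 = 11·354 + 7
13: 3901 = 13·300 + 1
17: 3901 = 17·229 + 8
19: 3901 = 19·205 + 6
23: 3901 = 23·169 + 14
29: 3901 = 29·134 + 15
31: 3901 = 31·125 + 26
37: 3901 = 37·105 + 16
41: 3901 = 41·95 + 6
43: 3901 = 43·90 + 31
47: 3901 = 47·83

47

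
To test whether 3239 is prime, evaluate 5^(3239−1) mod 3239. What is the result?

2770

5^1 ≡ 5 (mod 3239)
5^2 ≡ 5^2 = 25 ≡ 25 (mod 3239)
5^4 ≡ 25^2 = 625 ≡ 625 (mod 3239)
5^8 ≡ 625^2 = 390625 ≡ 1945 (mod 3239)
5^16 ≡ 1945^2 = 3783025 ≡ 3112 (mod 3239)
5^32 ≡ 3112^2 = 9684544 ≡ 3173 (mod 3239)
5^64 ≡ 3173^2 = 10067929 ≡ 1117 (mod 3239)
5^128 ≡ 1117^2 = 1247689 ≡ 674 (mod 3239)
5^256 ≡ 674^2 = 454276 ≡ 816 (mod 3239)
5^512 ≡ 816^2 = 665856 ≡ 1861 (mod 3239)
5^1024 ≡ 1861^2 = 3463321 ≡ 830 (mod 3239)
5^2048 ≡ 830^2 = 688900 ≡ 2232 (mod 3239)
3238 = 2048 + 1024 + 128 + 32 + 4 + 2 in binary powers of 2.
So 5^3238 ≡ 2232 · 830 · 674 · 3173 · 625 · 25 ≡ 2770 (mod 3239).
Since 2770 ≠ 1, base 5 is a Fermat witness: 3239 is composite.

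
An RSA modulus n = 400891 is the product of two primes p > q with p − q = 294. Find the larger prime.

797

Since p = q + 294, we have 400891 = q(q + 294), so q² + 294q − 400891 = 0.
Discriminant: 294² + 4·400891 = 86436 + 1603564 = 1690000; √1690000 = 1300.
q = (−294 + 1300)/2 = 503, and p = q + 294 = 797.
Check: 503 · 797 = 400891.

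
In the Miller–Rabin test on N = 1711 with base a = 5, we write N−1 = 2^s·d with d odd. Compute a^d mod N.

730

1711 − 1 = 1710 = 2^1 · 855, so d = 855.
5^1 ≡ 5 (mod 1711)
5^2 ≡ 5^2 = 25 ≡ 25 (mod 1711)
5^4 ≡ 25^2 = 625 ≡ 625 (mod 1711)
5^8 ≡ 625^2 = 390625 ≡ 517 (mod 1711)
5^16 ≡ 517^2 = 267289 ≡ 373 (mod 1711)
5^32 ≡ 373^2 = 139129 ≡ 538 (mod 1711)
5^64 ≡ 538^2 = 289444 ≡ 285 (mod 1711)
5^128 ≡ 285^2 = 81225 ≡ 808 (mod 1711)
5^256 ≡ 808^2 = 652864 ≡ 973 (mod 1711)
5^512 ≡ 973^2 = 946729 ≡ 546 (mod 1711)
855 = 512 + 256 + 64 + 16 + 4 + 2 + 1 in binary powers of 2.
So 5^855 ≡ 546 · 973 · 285 · 373 · 625 · 25 · 5 ≡ 730 (mod 1711).
Squaring chain: 730; never reaches −1, so base 5 is a Miller–Rabin witness that 1711 is composite.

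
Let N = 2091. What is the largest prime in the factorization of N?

41

2091 = 3 · 697
697 = 17 · 41
41 is prime.
So 2091 = 3 · 17 · 41; the largest prime factor is 41.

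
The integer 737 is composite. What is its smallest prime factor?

737 is odd.
Digit sum 17, not divisible by 3.
Ends in 7: not divisible by 5.
7: 737 = 7·105 + 2
11: 737 = 11·67

11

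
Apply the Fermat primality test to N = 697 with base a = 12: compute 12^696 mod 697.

611

12^1 ≡ 12 (mod 697)
12^2 ≡ 12^2 = 144 ≡ 144 (mod 697)
12^4 ≡ 144^2 = 20736 ≡ 523 (mod 697)
12^8 ≡ 523^2 = 273529 ≡ 305 (mod 697)
12^16 ≡ 305^2 = 93025 ≡ 324 (mod 697)
12^32 ≡ 324^2 = 104976 ≡ 426 (mod 697)
12^64 ≡ 426^2 = 181476 ≡ 256 (mod 697)
12^128 ≡ 256^2 = 65536 ≡ 18 (mod 697)
12^256 ≡ 18^2 = 324 ≡ 324 (mod 697)
12^512 ≡ 324^2 = 104976 ≡ 426 (mod 697)
696 = 512 + 128 + 32 + 16 + 8 in binary powers of 2.
So 12^696 ≡ 426 · 18 · 426 · 324 · 305 ≡ 611 (mod 697).
Since 611 ≠ 1, base 12 is a Fermat witness: 697 is composite.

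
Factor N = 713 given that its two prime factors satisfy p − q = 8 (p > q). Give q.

23

Since p = q + 8, we have 713 = q(q + 8), so q² + 8q − 713 = 0.
Discriminant: 8² + 4·713 = 64 + 2852 = 2916; √2916 = 54.
q = (−8 + 54)/2 = 23, and p = q + 8 = 31.
Check: 23 · 31 = 713.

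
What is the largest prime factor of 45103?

45103 = 23 · 1961
1961 = 37 · 53
53 is prime.
So 45103 = 23 · 37 · 53; the largest prime factor is 53.

53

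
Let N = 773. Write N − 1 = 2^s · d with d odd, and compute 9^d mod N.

773 − 1 = 772 = 2^2 · 193, so d = 193.
9^1 ≡ 9 (mod 773)
9^2 ≡ 9^2 = 81 ≡ 81 (mod 773)
9^4 ≡ 81^2 = 6561 ≡ 377 (mod 773)
9^8 ≡ 377^2 = 142129 ≡ 670 (mod 773)
9^16 ≡ 670^2 = 448900 ≡ 560 (mod 773)
9^32 ≡ 560^2 = 313600 ≡ 535 (mod 773)
9^64 ≡ 535^2 = 286225 ≡ 215 (mod 773)
9^128 ≡ 215^2 = 46225 ≡ 618 (mod 773)
193 = 128 + 64 + 1 in binary powers of 2.
So 9^193 ≡ 618 · 215 · 9 ≡ 772 (mod 773).
Since 9^d ≡ 772 (mod 773), base 9 does not prove 773 composite.

772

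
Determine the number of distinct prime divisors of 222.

222 = 2 · 111
111 = 3 · 37
222 = 2 · 3 · 37, which has 3 distinct prime factors.

3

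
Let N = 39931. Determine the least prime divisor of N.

73

39931 is odd.
Digit sum 25, not divisible by 3.
Ends in 1: not divisible by 5.
7: 39931 = 7·5704 + 3
11: 39931 = 11·3630 + 1
13: 39931 = 13·3071 + 8
17: 39931 = 17·2348 + 15
19: 39931 = 19·2101 + 12
23: 39931 = 23·1736 + 3
29: 39931 = 29·1376 + 27
31: 39931 = 31·1288 + 3
37: 39931 = 37·1079 + 8
41: 39931 = 41·973 + 38
43: 39931 = 43·928 + 27
47: 39931 = 47·849 + 28
53: 39931 = 53·753 + 22
59: 39931 = 59·676 + 47
61: 39931 = 61·654 + 37
67: 39931 = 67·595 + 66
71: 39931 = 71·562 + 29
73: 39931 = 73·547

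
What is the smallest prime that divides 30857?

59

30857 is odd.
Digit sum 23, not divisible by 3.
Ends in 7: not divisible by 5.
7: 30857 = 7·4408 + 1
11: 30857 = 11·2805 + 2
13: 30857 = 13·2373 + 8
17: 30857 = 17·1815 + 2
19: 30857 = 19·1624 + 1
23: 30857 = 23·1341 + 14
29: 30857 = 29·1064 + 1
31: 30857 = 31·995 + 12
37: 30857 = 37·833 + 36
41: 30857 = 41·752 + 25
43: 30857 = 43·717 + 26
47: 30857 = 47·656 + 25
53: 30857 = 53·582 + 11
59: 30857 = 59·523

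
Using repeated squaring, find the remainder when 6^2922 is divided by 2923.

6^1 ≡ 6 (mod 2923)
6^2 ≡ 6^2 = 36 ≡ 36 (mod 2923)
6^4 ≡ 36^2 = 1296 ≡ 1296 (mod 2923)
6^8 ≡ 1296^2 = 1679616 ≡ 1814 (mod 2923)
6^16 ≡ 1814^2 = 3290596 ≡ 2221 (mod 2923)
6^32 ≡ 2221^2 = 4932841 ≡ 1740 (mod 2923)
6^64 ≡ 1740^2 = 3027600 ≡ 2295 (mod 2923)
6^128 ≡ 2295^2 = 5267025 ≡ 2702 (mod 2923)
6^256 ≡ 2702^2 = 7300804 ≡ 2073 (mod 2923)
6^512 ≡ 2073^2 = 4297329 ≡ 519 (mod 2923)
6^1024 ≡ 519^2 = 269361 ≡ 445 (mod 2923)
6^2048 ≡ 445^2 = 198025 ≡ 2184 (mod 2923)
2922 = 2048 + 512 + 256 + 64 + 32 + 8 + 2 in binary powers of 2.
So 6^2922 ≡ 2184 · 519 · 2073 · 2295 · 1740 · 1814 · 36 ≡ 1960 (mod 2923).
Since 1960 ≠ 1, base 6 is a Fermat witness: 2923 is composite.

1960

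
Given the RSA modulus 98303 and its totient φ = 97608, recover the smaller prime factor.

197

φ(n) = (p−1)(q−1) = n − (p+q) + 1, so p + q = 98303 − 97608 + 1 = 696.
p and q are the roots of t² − 696t + 98303 = 0.
Discriminant: 696² − 4·98303 = 484416 − 393212 = 91204; √91204 = 302.
q = (696 − 302)/2 = 197, p = (696 + 302)/2 = 499.
Check: 197 · 499 = 98303.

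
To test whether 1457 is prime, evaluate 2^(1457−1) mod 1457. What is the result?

1397

2^1 ≡ 2 (mod 1457)
2^2 ≡ 2^2 = 4 ≡ 4 (mod 1457)
2^4 ≡ 4^2 = 16 ≡ 16 (mod 1457)
2^8 ≡ 16^2 = 256 ≡ 256 (mod 1457)
2^16 ≡ 256^2 = 65536 ≡ 1428 (mod 1457)
2^32 ≡ 1428^2 = 2039184 ≡ 841 (mod 1457)
2^64 ≡ 841^2 = 707281 ≡ 636 (mod 1457)
2^128 ≡ 636^2 = 404496 ≡ 907 (mod 1457)
2^256 ≡ 907^2 = 822649 ≡ 901 (mod 1457)
2^512 ≡ 901^2 = 811801 ≡ 252 (mod 1457)
2^1024 ≡ 252^2 = 63504 ≡ 853 (mod 1457)
1456 = 1024 + 256 + 128 + 32 + 16 in binary powers of 2.
So 2^1456 ≡ 853 · 901 · 907 · 841 · 1428 ≡ 1397 (mod 1457).
Since 1397 ≠ 1, base 2 is a Fermat witness: 1457 is composite.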